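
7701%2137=1290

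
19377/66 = 6459/22 = 293.59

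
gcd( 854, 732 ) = 122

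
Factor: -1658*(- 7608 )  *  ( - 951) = - 11995974864 = - 2^4*3^2*317^2*829^1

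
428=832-404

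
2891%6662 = 2891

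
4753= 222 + 4531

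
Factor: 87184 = 2^4*5449^1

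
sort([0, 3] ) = [ 0, 3]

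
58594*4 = 234376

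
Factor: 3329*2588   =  8615452 = 2^2*647^1*3329^1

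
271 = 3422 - 3151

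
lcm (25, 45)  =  225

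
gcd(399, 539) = 7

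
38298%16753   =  4792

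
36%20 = 16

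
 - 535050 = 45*( - 11890)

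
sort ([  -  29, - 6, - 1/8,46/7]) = [ - 29, - 6,  -  1/8,46/7]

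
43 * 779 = 33497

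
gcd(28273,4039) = 4039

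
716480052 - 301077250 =415402802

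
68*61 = 4148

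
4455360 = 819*5440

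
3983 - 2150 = 1833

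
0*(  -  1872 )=0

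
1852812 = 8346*222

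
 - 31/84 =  -1 + 53/84= - 0.37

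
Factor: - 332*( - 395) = 131140 = 2^2  *5^1*79^1*83^1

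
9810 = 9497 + 313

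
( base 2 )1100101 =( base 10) 101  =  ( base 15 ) 6B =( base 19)56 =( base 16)65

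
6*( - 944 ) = - 5664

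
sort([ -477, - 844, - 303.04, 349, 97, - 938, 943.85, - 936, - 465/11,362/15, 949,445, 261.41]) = [ - 938, - 936,- 844, - 477,-303.04 ,-465/11 , 362/15,97, 261.41,  349,  445,  943.85, 949]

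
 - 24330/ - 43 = 24330/43= 565.81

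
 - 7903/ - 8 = 987 +7/8  =  987.88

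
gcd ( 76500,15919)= 1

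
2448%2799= 2448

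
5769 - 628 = 5141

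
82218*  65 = 5344170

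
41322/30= 6887/5 = 1377.40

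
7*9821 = 68747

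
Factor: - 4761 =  - 3^2*23^2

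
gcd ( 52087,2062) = 1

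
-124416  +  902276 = 777860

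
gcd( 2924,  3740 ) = 68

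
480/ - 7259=-1 + 6779/7259 = - 0.07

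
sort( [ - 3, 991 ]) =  [ - 3,991] 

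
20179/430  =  20179/430 = 46.93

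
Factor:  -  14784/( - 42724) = 2^4*3^1*7^1*971^(-1 ) = 336/971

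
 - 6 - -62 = 56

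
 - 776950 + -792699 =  - 1569649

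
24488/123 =24488/123 = 199.09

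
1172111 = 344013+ 828098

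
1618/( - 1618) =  - 1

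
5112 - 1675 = 3437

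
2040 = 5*408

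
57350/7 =57350/7 = 8192.86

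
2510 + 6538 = 9048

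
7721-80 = 7641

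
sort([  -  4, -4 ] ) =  [ - 4, - 4]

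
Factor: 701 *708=496308 = 2^2*3^1*  59^1*701^1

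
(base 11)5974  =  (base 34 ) 6q5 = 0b1111010010001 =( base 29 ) 98O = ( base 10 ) 7825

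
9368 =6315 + 3053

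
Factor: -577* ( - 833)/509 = 7^2* 17^1*509^( - 1 )*577^1 = 480641/509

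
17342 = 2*8671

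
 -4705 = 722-5427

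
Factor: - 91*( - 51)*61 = 283101 = 3^1*7^1*13^1 * 17^1*61^1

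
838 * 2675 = 2241650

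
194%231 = 194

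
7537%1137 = 715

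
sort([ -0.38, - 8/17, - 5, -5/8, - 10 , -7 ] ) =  [ - 10,-7, - 5, - 5/8, - 8/17, - 0.38]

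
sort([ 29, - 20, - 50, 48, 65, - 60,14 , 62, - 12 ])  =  [ - 60,- 50, - 20, - 12,14, 29,48  ,  62, 65]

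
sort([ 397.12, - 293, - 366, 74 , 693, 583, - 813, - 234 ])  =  [ - 813, - 366, - 293, - 234, 74,  397.12, 583, 693 ]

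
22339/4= 5584+3/4 =5584.75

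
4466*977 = 4363282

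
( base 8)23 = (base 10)19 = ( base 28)J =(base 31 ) j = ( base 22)J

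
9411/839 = 9411/839=11.22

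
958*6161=5902238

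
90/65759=90/65759 = 0.00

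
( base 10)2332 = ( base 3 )10012101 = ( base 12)1424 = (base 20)5gc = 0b100100011100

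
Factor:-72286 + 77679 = 5393^1 = 5393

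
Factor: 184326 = 2^1*3^1*31^1*991^1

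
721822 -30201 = 691621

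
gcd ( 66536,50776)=8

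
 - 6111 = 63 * ( - 97 )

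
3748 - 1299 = 2449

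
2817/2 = 1408 + 1/2 = 1408.50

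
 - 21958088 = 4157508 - 26115596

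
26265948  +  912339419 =938605367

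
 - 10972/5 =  - 10972/5= - 2194.40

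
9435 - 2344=7091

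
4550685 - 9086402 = - 4535717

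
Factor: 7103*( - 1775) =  -5^2 * 71^1*7103^1 = -  12607825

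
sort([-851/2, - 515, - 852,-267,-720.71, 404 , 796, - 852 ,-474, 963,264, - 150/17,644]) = [ - 852, - 852, - 720.71,  -  515,-474, - 851/2,  -  267,-150/17,264,404,644, 796,963]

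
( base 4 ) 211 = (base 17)23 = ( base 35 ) 12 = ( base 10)37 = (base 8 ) 45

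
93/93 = 1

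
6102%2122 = 1858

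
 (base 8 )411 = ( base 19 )DI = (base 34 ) 7r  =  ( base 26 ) A5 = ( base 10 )265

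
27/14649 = 9/4883 = 0.00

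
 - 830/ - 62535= 166/12507  =  0.01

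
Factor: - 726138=- 2^1 *3^3*7^1*17^1 * 113^1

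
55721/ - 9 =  - 6192 +7/9 = -6191.22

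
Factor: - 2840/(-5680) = 2^( - 1)= 1/2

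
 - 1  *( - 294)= 294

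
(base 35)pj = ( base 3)1020010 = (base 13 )53a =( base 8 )1576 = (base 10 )894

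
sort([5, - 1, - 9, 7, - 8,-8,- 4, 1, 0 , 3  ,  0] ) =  [ - 9, - 8,  -  8, - 4, -1, 0, 0,  1, 3,5,7 ] 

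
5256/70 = 75 + 3/35 = 75.09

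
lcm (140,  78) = 5460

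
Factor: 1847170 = 2^1 * 5^1* 13^2 * 1093^1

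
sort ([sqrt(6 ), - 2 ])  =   [ - 2,sqrt( 6 ) ]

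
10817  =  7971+2846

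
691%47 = 33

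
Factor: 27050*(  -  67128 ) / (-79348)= 453953100/19837  =  2^2*3^1*5^2  *83^(-1 ) * 239^( - 1 )*541^1*2797^1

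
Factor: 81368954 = 2^1*29^1*67^1 * 20939^1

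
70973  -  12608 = 58365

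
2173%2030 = 143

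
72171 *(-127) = -9165717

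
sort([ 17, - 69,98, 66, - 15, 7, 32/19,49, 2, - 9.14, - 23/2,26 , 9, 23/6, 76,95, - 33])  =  [-69, - 33,-15, - 23/2, - 9.14,32/19, 2, 23/6, 7, 9  ,  17, 26, 49, 66,76, 95,98 ]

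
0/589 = 0 = 0.00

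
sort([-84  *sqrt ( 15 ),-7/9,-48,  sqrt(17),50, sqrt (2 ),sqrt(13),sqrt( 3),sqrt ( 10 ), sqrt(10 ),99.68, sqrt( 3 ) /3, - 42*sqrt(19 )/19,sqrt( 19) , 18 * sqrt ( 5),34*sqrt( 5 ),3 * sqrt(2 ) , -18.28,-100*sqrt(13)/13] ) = [ - 84*sqrt(15), - 48, - 100*sqrt( 13 ) /13, - 18.28, - 42*sqrt( 19 ) /19, -7/9, sqrt(3 ) /3,sqrt( 2 ),sqrt( 3),sqrt( 10 ),sqrt(10),sqrt(13 ),sqrt ( 17),3* sqrt( 2),sqrt ( 19), 18*sqrt(5 ), 50,34*sqrt( 5),  99.68] 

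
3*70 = 210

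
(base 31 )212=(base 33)1q8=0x7a3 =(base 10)1955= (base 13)b75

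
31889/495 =2899/45 = 64.42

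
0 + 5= 5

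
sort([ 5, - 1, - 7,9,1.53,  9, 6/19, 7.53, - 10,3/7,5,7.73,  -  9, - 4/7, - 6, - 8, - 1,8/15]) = [ - 10,- 9, - 8,  -  7, - 6, - 1, - 1, - 4/7,6/19 , 3/7,8/15,1.53, 5, 5,7.53, 7.73, 9,9 ] 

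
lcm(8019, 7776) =256608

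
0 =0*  5424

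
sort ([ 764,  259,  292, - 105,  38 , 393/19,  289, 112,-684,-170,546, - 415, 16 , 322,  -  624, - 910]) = [-910,-684, - 624,-415 ,  -  170, - 105,16, 393/19, 38,112,259,  289,292, 322, 546, 764]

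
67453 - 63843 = 3610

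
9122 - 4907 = 4215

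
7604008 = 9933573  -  2329565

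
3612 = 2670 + 942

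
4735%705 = 505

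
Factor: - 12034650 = - 2^1*3^1*5^2*80231^1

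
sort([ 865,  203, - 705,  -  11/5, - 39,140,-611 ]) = [ - 705, - 611, - 39,-11/5,140 , 203,865]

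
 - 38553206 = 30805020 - 69358226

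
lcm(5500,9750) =214500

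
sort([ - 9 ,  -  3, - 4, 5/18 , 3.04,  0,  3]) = [ - 9, - 4, - 3,0, 5/18,3, 3.04]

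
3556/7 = 508 = 508.00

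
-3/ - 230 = 3/230 =0.01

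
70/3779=70/3779 = 0.02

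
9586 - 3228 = 6358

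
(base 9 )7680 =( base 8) 13035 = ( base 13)2766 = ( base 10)5661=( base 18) H89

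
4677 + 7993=12670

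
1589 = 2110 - 521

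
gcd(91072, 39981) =1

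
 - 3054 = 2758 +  - 5812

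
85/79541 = 85/79541 = 0.00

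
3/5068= 3/5068 = 0.00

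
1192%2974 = 1192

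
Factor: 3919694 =2^1*1959847^1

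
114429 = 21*5449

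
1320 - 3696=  - 2376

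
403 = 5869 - 5466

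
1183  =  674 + 509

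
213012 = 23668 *9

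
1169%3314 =1169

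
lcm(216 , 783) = 6264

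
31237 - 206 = 31031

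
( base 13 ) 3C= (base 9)56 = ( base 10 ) 51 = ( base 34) 1H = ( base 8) 63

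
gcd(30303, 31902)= 39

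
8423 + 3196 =11619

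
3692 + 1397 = 5089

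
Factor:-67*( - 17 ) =1139 = 17^1 * 67^1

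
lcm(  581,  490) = 40670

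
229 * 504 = 115416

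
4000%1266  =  202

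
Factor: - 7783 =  - 43^1*181^1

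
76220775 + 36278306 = 112499081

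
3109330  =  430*7231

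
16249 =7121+9128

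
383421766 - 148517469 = 234904297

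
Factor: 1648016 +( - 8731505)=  - 7083489 = -3^1*7^2*48187^1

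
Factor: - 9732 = -2^2*3^1*811^1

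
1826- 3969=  - 2143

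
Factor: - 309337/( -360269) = 7^1 * 13^( - 1 )*37^( - 1 )*59^1 = 413/481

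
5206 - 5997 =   -  791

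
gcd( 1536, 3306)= 6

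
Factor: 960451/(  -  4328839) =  - 29^1*353^(-1)*12263^( - 1)*33119^1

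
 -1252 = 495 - 1747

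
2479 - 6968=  -4489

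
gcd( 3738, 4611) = 3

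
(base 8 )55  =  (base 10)45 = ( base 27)1i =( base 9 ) 50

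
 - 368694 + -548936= - 917630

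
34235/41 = 835 = 835.00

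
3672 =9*408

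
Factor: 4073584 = 2^4*47^1*5417^1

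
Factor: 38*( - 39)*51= - 75582 = -2^1*3^2*13^1 * 17^1*19^1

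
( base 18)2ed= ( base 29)12e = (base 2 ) 1110010001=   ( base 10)913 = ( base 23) 1gg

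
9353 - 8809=544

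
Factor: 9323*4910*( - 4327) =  - 2^1*5^1 * 491^1 * 4327^1 * 9323^1 = -198072449110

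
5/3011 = 5/3011 = 0.00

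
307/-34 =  - 10+33/34 = - 9.03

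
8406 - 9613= - 1207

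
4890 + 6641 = 11531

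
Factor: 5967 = 3^3*13^1*17^1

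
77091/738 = 25697/246 = 104.46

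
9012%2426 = 1734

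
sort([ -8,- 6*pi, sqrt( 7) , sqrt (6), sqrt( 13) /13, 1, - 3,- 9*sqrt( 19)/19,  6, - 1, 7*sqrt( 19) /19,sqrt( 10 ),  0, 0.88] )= [ - 6*pi , - 8, - 3,-9*sqrt(19)/19,  -  1, 0, sqrt( 13) /13,0.88 , 1,7*sqrt( 19) /19,sqrt( 6 ),  sqrt( 7 ),sqrt( 10), 6 ]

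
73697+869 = 74566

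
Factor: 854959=7^1*37^1*3301^1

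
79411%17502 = 9403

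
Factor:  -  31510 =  - 2^1  *  5^1*23^1 * 137^1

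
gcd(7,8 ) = 1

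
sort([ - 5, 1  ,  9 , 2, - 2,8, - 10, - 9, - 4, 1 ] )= [ - 10, - 9, - 5, - 4, - 2, 1, 1, 2, 8, 9 ] 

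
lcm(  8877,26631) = 26631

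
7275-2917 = 4358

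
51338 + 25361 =76699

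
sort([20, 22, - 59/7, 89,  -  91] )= [ - 91,-59/7, 20, 22, 89 ] 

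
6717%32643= 6717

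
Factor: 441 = 3^2*7^2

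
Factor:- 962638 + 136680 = -825958= - 2^1*7^1*58997^1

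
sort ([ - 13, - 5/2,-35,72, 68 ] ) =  [ - 35, - 13,-5/2, 68, 72 ] 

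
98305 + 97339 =195644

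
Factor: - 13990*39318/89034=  - 2^1 * 5^1 * 11^( - 1)  *  19^( - 1)*71^ ( - 1)*1399^1*6553^1 = -91676470/14839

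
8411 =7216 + 1195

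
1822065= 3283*555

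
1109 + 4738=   5847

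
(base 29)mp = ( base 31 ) lc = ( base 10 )663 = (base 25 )11d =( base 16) 297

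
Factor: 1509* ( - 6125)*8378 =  - 77434712250= - 2^1*3^1  *5^3*7^2 * 59^1 *71^1*503^1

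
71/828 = 71/828 = 0.09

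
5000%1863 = 1274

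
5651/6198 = 5651/6198 = 0.91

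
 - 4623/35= - 133 + 32/35 =- 132.09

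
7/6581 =7/6581 =0.00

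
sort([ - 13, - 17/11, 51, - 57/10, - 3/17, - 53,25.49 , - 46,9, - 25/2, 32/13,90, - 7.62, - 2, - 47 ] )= [ - 53 ,-47, - 46 , - 13, - 25/2,-7.62, - 57/10  , - 2, - 17/11 , - 3/17 , 32/13, 9, 25.49, 51,90]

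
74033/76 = 74033/76 = 974.12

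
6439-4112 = 2327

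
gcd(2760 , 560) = 40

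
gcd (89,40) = 1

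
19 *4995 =94905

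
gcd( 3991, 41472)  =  1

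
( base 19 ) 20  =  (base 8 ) 46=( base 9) 42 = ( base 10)38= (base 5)123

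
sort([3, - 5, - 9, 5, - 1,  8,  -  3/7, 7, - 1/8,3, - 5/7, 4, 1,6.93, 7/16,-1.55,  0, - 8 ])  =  [ - 9, - 8, - 5, - 1.55, - 1, - 5/7, - 3/7, - 1/8, 0, 7/16,  1,3,  3,4, 5,6.93,7,8] 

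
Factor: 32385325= 5^2 * 7^2 * 26437^1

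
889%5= 4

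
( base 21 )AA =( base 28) 7o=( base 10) 220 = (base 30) 7a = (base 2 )11011100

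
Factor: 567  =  3^4*7^1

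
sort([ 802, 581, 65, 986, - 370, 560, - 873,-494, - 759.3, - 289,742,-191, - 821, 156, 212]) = [ - 873, - 821, - 759.3, - 494, - 370 , - 289, - 191, 65, 156, 212, 560, 581,742, 802, 986]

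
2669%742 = 443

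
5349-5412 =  - 63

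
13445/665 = 2689/133 = 20.22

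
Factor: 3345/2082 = 1115/694  =  2^( - 1)*5^1*223^1*347^( - 1) 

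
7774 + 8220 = 15994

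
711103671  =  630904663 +80199008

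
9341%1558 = 1551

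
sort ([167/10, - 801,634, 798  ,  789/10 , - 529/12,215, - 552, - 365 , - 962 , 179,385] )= [ - 962,  -  801, - 552 , - 365 ,-529/12,167/10,789/10  ,  179, 215,  385 , 634,798] 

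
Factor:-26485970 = -2^1*5^1 * 7^2*191^1*283^1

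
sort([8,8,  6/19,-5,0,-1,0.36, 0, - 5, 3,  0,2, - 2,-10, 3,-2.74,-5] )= [- 10,-5,-5,-5, - 2.74,-2,-1,0, 0,  0, 6/19,  0.36,  2, 3,3,  8 , 8] 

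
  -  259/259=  - 1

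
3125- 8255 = -5130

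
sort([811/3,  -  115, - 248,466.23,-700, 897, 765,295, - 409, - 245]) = [ - 700, - 409, - 248, - 245, - 115, 811/3,295 , 466.23, 765, 897]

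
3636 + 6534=10170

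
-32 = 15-47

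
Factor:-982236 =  - 2^2*3^1*81853^1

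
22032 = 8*2754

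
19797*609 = 12056373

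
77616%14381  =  5711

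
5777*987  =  5701899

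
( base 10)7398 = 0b1110011100110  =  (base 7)30366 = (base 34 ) 6DK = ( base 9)11130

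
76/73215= 76/73215= 0.00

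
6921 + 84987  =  91908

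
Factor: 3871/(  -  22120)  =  -2^(-3)*5^(-1) * 7^1 = -7/40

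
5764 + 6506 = 12270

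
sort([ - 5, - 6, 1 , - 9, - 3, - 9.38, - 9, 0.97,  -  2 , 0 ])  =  [ - 9.38,-9 , - 9, - 6,-5,-3, - 2 , 0, 0.97,1] 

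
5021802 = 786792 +4235010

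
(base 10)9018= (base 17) 1e38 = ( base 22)idk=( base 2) 10001100111010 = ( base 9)13330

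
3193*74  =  236282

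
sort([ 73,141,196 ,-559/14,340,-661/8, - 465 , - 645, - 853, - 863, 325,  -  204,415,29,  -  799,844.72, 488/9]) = [-863,-853, - 799, - 645,-465, - 204,-661/8, - 559/14,29 , 488/9,73, 141,  196,  325 , 340,415, 844.72]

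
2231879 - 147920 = 2083959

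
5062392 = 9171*552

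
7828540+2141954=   9970494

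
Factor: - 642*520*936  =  -312474240 = - 2^7*3^3*5^1*13^2* 107^1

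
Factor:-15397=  - 89^1*173^1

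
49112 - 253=48859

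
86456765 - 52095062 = 34361703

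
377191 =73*5167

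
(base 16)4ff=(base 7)3505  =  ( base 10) 1279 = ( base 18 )3H1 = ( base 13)775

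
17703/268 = 66 + 15/268 = 66.06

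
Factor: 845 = 5^1*13^2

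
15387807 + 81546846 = 96934653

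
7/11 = 7/11 = 0.64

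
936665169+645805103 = 1582470272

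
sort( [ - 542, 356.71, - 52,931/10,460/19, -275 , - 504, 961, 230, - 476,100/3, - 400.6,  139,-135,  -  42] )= [-542, - 504, - 476, -400.6, - 275, - 135, - 52,-42,460/19,100/3, 931/10,139,230, 356.71,961]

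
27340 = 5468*5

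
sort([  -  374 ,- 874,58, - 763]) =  [ - 874, -763, - 374, 58]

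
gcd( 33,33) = 33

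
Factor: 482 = 2^1 *241^1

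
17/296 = 17/296 = 0.06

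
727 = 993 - 266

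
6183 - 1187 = 4996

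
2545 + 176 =2721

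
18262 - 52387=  - 34125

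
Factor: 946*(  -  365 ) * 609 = -2^1*3^1 *5^1*7^1 * 11^1*29^1*43^1*73^1 = -210281610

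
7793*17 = 132481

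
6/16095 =2/5365 = 0.00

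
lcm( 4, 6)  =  12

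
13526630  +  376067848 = 389594478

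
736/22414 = 368/11207 = 0.03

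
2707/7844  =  2707/7844 = 0.35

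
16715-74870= - 58155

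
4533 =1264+3269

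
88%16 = 8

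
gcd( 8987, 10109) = 11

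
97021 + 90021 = 187042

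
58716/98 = 4194/7  =  599.14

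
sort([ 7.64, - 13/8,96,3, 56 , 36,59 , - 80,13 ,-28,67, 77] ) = [ - 80, - 28, - 13/8, 3,7.64, 13,36, 56,  59 , 67, 77 , 96]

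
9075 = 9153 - 78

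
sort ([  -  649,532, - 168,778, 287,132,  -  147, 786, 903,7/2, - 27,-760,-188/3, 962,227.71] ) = [-760, - 649, -168,-147,-188/3,-27 , 7/2 , 132,227.71,287,532, 778, 786, 903, 962]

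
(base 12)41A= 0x256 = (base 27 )m4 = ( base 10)598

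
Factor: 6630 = 2^1* 3^1*5^1*13^1*17^1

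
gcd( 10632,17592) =24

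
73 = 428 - 355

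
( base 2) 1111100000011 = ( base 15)2544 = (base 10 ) 7939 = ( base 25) CHE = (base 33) 79J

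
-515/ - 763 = 515/763  =  0.67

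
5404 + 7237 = 12641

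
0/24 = 0 = 0.00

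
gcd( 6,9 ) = 3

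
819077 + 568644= 1387721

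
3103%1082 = 939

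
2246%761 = 724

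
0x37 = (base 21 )2d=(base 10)55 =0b110111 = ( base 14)3D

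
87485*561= 49079085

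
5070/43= 117 + 39/43  =  117.91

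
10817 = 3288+7529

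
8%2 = 0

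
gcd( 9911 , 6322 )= 1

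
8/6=1  +  1/3 = 1.33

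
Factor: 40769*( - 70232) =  - 2863288408 = -2^3*59^1*691^1*8779^1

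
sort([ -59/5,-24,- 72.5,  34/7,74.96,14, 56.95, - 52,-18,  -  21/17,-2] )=[- 72.5  , - 52, - 24, - 18, - 59/5,-2, - 21/17, 34/7,14, 56.95,74.96]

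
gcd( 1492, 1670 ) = 2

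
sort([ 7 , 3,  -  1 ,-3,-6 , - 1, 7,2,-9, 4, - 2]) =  [-9,-6, - 3,-2, - 1, - 1,2, 3,4,7, 7]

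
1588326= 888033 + 700293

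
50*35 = 1750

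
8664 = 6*1444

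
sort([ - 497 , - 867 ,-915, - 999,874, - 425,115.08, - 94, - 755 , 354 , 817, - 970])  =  [- 999,-970, - 915, - 867,-755, - 497 , - 425, - 94 , 115.08, 354, 817,874 ] 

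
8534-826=7708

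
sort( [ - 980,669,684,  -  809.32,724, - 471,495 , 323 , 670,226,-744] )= [ - 980,  -  809.32, - 744,-471,  226 , 323,495,669,670,684,724]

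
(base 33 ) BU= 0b110001001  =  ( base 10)393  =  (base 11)328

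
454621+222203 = 676824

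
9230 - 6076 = 3154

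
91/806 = 7/62= 0.11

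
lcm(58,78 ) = 2262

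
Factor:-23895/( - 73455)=3^3*83^ ( - 1)= 27/83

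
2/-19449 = -2/19449= - 0.00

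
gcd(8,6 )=2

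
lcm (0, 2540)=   0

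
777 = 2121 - 1344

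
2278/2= 1139 = 1139.00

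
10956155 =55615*197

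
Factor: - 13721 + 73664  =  59943=3^1*13^1*29^1*53^1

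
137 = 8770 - 8633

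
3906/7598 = 1953/3799 =0.51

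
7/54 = 7/54=0.13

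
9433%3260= 2913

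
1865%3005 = 1865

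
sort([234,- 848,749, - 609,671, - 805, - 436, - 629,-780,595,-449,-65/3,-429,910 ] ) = [ - 848, - 805, - 780, - 629,-609, - 449, - 436, - 429,-65/3,234,595, 671, 749, 910] 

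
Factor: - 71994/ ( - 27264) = 2^( -6 )*13^2 = 169/64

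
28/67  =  28/67 = 0.42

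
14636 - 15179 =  - 543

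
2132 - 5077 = -2945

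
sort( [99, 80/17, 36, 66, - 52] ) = [ - 52, 80/17,36, 66, 99 ] 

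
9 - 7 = 2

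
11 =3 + 8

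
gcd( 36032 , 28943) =1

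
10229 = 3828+6401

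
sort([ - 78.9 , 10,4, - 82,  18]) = [ - 82, - 78.9, 4, 10, 18 ]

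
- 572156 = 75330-647486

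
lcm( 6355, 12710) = 12710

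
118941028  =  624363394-505422366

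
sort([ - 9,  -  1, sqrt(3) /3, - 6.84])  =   [  -  9, - 6.84,-1,sqrt (3)/3]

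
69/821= 69/821 = 0.08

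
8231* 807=6642417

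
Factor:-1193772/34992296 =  - 5631/165058   =  -  2^( - 1 )*3^1*1877^1*82529^(  -  1)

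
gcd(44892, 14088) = 12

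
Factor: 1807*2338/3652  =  2^ ( -1 )*7^1*11^( - 1)*13^1*83^( - 1)*139^1 * 167^1 = 2112383/1826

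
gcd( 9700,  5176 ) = 4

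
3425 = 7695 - 4270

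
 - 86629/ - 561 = 86629/561 = 154.42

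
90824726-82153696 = 8671030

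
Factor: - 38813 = -37^1*1049^1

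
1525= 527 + 998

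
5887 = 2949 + 2938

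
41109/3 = 13703 = 13703.00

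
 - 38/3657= - 38/3657 = - 0.01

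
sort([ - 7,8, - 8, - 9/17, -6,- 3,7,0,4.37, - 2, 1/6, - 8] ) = [ - 8, - 8, - 7, - 6, - 3, - 2 ,  -  9/17,  0,1/6 , 4.37 , 7, 8 ] 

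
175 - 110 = 65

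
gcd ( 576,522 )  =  18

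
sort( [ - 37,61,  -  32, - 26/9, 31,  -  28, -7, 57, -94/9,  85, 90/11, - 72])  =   [ -72, - 37,  -  32,-28 ,  -  94/9, - 7, - 26/9,90/11, 31,57,61,85 ]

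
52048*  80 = 4163840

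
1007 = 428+579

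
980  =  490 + 490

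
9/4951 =9/4951 = 0.00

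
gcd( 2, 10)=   2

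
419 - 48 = 371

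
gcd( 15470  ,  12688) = 26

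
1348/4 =337 = 337.00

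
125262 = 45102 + 80160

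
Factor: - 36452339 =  - 7^1 * 11^2 *43037^1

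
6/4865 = 6/4865 = 0.00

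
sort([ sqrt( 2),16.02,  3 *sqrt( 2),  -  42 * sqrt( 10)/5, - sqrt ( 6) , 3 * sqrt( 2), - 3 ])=[- 42*sqrt(10)/5, - 3 , - sqrt( 6 ), sqrt (2 ), 3*sqrt(2),3*sqrt( 2), 16.02]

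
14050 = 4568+9482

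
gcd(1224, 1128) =24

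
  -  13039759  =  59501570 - 72541329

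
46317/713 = 46317/713  =  64.96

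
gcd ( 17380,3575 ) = 55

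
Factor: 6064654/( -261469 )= - 2^1 * 13^( - 1 ) * 29^1*31^1*3373^1*20113^(-1 ) 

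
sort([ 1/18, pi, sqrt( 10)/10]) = [1/18  ,  sqrt( 10 ) /10 , pi ] 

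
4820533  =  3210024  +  1610509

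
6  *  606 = 3636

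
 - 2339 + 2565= 226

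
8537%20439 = 8537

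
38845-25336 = 13509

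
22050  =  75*294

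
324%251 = 73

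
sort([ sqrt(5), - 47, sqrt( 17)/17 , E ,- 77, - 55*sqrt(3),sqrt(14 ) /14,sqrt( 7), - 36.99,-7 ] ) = [ - 55*sqrt (3 ), -77, - 47, - 36.99, - 7, sqrt(17)/17,sqrt( 14 )/14,sqrt( 5),sqrt(7),  E] 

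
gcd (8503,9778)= 1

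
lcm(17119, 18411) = 975783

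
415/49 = 8+ 23/49=8.47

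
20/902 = 10/451=0.02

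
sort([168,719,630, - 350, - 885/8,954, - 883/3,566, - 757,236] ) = [- 757, - 350, - 883/3, - 885/8,168, 236, 566,630,719,954]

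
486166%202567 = 81032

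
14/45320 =7/22660  =  0.00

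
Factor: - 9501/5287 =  - 3^1*17^( - 1)*311^( - 1)*3167^1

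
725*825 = 598125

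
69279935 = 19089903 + 50190032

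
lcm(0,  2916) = 0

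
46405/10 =4640 + 1/2 = 4640.50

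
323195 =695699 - 372504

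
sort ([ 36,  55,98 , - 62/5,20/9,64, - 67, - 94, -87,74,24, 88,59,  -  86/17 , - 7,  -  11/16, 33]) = [ - 94, - 87,  -  67, - 62/5, - 7, - 86/17, - 11/16, 20/9 , 24,33,36,55,59,64, 74, 88,98] 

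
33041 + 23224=56265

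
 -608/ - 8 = 76 + 0/1 =76.00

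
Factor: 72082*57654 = 4155815628 = 2^2 *3^2*23^1*1567^1  *3203^1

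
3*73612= 220836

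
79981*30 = 2399430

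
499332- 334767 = 164565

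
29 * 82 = 2378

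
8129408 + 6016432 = 14145840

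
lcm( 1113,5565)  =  5565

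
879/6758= 879/6758 = 0.13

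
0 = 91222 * 0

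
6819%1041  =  573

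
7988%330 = 68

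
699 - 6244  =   - 5545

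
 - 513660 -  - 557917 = 44257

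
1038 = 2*519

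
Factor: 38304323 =19^1*2016017^1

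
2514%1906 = 608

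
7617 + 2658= 10275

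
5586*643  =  3591798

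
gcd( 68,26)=2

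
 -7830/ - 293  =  7830/293 = 26.72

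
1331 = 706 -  - 625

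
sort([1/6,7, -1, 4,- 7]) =[- 7,-1,  1/6, 4, 7]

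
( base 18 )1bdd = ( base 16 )25ab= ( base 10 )9643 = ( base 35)7ui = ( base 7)40054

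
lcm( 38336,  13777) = 881728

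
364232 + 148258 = 512490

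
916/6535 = 916/6535 = 0.14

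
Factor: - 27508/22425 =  - 2^2 * 3^( - 1 ) * 5^(-2)*23^1  =  - 92/75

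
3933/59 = 66 + 39/59  =  66.66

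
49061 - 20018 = 29043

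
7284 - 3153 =4131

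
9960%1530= 780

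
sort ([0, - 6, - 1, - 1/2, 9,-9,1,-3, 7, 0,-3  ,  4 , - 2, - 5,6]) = [ - 9, - 6, - 5, - 3, - 3, - 2, - 1, - 1/2,0,0, 1, 4, 6, 7, 9] 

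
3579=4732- 1153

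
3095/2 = 3095/2=   1547.50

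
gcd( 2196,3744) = 36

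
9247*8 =73976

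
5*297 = 1485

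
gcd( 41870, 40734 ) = 2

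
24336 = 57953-33617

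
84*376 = 31584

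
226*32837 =7421162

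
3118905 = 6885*453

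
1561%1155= 406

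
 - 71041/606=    - 71041/606 = - 117.23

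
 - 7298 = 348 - 7646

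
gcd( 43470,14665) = 35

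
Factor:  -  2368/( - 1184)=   2^1 = 2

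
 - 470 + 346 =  - 124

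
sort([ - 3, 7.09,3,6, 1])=[ - 3, 1,3, 6, 7.09] 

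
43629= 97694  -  54065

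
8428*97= 817516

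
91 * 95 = 8645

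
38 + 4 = 42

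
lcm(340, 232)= 19720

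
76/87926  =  38/43963 = 0.00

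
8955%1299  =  1161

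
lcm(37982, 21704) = 151928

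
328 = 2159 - 1831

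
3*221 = 663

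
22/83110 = 11/41555 = 0.00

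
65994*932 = 61506408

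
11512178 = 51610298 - 40098120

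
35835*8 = 286680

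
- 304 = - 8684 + 8380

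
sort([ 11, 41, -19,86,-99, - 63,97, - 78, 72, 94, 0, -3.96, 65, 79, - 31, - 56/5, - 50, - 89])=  [ - 99, - 89,-78, - 63,  -  50,-31 , - 19, - 56/5, - 3.96, 0,11, 41, 65,  72, 79,86,  94, 97]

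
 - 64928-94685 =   -  159613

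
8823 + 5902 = 14725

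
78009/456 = 171+11/152 = 171.07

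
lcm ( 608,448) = 8512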